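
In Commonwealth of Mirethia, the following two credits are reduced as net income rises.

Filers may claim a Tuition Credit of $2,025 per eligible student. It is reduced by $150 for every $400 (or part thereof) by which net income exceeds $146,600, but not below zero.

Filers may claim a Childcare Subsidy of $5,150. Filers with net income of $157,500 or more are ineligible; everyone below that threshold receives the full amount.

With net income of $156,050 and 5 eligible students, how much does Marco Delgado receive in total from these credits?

Tuition Credit: base = 5 × $2,025 = $10,125. income exceeds $146,600 by $9,450, which is 24 full-or-partial $400 increments; reduction = 24 × $150 = $3,600, leaving $6,525.
Childcare Subsidy: $156,050 is below the $157,500 cutoff, so the full $5,150 applies.
Total: $6,525 + $5,150 = $11,675.

$11,675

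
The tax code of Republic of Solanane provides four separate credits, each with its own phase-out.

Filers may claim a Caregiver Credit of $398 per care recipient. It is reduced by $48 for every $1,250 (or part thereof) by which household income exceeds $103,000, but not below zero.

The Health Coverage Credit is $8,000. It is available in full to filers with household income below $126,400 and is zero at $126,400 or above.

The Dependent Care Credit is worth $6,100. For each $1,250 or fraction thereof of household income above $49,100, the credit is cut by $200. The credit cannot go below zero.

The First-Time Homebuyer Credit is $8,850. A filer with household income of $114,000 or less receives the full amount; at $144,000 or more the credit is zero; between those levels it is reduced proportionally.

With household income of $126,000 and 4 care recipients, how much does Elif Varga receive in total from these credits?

Caregiver Credit: base = 4 × $398 = $1,592. income exceeds $103,000 by $23,000, which is 19 full-or-partial $1,250 increments; reduction = 19 × $48 = $912, leaving $680.
Health Coverage Credit: $126,000 is below the $126,400 cutoff, so the full $8,000 applies.
Dependent Care Credit: income exceeds $49,100 by $76,900 → 62 increments × $200 = $12,400 ≥ base, so the credit is $0.
First-Time Homebuyer Credit: $126,000 is $12,000 into a $30,000 phase-out range, leaving 18,000/30,000 of the credit: $8,850 × 18,000/30,000 = $5,310.
Total: $680 + $8,000 + $0 + $5,310 = $13,990.

$13,990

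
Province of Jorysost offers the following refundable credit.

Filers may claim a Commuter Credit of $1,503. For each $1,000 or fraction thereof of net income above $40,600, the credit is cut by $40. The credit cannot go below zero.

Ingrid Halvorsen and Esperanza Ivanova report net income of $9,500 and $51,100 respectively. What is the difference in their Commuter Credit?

Ingrid ($9,500): Commuter Credit: $9,500 is at or below the $40,600 threshold, so the full $1,503 applies.
Esperanza ($51,100): Commuter Credit: income exceeds $40,600 by $10,500, which is 11 full-or-partial $1,000 increments; reduction = 11 × $40 = $440, leaving $1,063.
Difference: |$1,503 − $1,063| = $440.

$440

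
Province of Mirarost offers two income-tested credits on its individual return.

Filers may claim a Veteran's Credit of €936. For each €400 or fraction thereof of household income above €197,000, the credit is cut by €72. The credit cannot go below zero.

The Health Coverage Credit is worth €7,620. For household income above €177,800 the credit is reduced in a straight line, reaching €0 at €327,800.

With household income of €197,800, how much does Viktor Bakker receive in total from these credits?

€7,396

Veteran's Credit: income exceeds €197,000 by €800, which is 2 full-or-partial €400 increments; reduction = 2 × €72 = €144, leaving €792.
Health Coverage Credit: €197,800 is €20,000 into a €150,000 phase-out range, leaving 130,000/150,000 of the credit: €7,620 × 130,000/150,000 = €6,604.
Total: €792 + €6,604 = €7,396.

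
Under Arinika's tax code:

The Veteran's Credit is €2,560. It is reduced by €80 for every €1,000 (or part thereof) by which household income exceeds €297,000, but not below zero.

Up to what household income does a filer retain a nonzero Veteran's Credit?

€328,000

After 31 increments the reduction is 31 × €80 = €2,480, leaving €80; one more increment wipes it out. Increment 31 ends at excess 31 × €1,000 = €31,000, so the highest qualifying income is €297,000 + €31,000 = €328,000.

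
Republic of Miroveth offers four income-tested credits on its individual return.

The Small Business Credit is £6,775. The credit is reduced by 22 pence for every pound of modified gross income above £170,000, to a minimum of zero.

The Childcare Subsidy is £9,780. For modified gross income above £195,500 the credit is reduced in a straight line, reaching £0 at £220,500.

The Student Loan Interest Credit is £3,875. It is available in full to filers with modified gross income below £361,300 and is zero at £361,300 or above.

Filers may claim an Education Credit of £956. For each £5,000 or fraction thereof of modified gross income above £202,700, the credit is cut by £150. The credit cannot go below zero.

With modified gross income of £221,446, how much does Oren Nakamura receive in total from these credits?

Small Business Credit: 22% of the £51,446 excess over £170,000 is £11,318.12 ≥ base, so the credit is £0.
Childcare Subsidy: £221,446 is at or above £220,500, so the credit is £0.
Student Loan Interest Credit: £221,446 is below the £361,300 cutoff, so the full £3,875 applies.
Education Credit: income exceeds £202,700 by £18,746, which is 4 full-or-partial £5,000 increments; reduction = 4 × £150 = £600, leaving £356.
Total: £0 + £0 + £3,875 + £356 = £4,231.

£4,231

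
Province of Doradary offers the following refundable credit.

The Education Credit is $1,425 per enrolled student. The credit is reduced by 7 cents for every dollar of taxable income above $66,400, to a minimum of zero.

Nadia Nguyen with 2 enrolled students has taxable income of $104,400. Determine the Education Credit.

Education Credit: base = 2 × $1,425 = $2,850. 7% of the $38,000 excess over $66,400 is $2,660; credit = $2,850 − $2,660 = $190.

$190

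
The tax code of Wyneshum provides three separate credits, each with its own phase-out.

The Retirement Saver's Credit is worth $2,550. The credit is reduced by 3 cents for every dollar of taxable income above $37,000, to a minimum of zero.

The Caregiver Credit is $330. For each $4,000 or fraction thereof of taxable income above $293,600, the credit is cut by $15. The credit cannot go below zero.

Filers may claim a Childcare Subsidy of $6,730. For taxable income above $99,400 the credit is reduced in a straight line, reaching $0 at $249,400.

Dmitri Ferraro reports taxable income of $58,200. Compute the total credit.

Retirement Saver's Credit: 3% of the $21,200 excess over $37,000 is $636; credit = $2,550 − $636 = $1,914.
Caregiver Credit: $58,200 is at or below the $293,600 threshold, so the full $330 applies.
Childcare Subsidy: $58,200 is at or below the $99,400 threshold, so the full $6,730 applies.
Total: $1,914 + $330 + $6,730 = $8,974.

$8,974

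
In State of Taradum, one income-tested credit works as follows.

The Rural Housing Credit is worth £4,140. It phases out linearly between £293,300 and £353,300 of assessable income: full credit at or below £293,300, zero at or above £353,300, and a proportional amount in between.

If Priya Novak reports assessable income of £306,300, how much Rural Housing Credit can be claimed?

Rural Housing Credit: £306,300 is £13,000 into a £60,000 phase-out range, leaving 47,000/60,000 of the credit: £4,140 × 47,000/60,000 = £3,243.

£3,243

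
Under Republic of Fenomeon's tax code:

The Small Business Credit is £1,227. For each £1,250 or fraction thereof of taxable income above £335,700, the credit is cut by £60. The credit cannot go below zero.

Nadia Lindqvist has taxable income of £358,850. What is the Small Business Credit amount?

£87

Small Business Credit: income exceeds £335,700 by £23,150, which is 19 full-or-partial £1,250 increments; reduction = 19 × £60 = £1,140, leaving £87.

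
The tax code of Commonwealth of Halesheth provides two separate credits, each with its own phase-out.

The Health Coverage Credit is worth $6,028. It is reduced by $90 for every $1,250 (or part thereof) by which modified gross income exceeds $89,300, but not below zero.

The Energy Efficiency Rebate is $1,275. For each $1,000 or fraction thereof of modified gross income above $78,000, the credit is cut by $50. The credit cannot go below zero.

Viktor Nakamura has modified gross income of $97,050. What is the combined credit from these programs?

Health Coverage Credit: income exceeds $89,300 by $7,750, which is 7 full-or-partial $1,250 increments; reduction = 7 × $90 = $630, leaving $5,398.
Energy Efficiency Rebate: income exceeds $78,000 by $19,050, which is 20 full-or-partial $1,000 increments; reduction = 20 × $50 = $1,000, leaving $275.
Total: $5,398 + $275 = $5,673.

$5,673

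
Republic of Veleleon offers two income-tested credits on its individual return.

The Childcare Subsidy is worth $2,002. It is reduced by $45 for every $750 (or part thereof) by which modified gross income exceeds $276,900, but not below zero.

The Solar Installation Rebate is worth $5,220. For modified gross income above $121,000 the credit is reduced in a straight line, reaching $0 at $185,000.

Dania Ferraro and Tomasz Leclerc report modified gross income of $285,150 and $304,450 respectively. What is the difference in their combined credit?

$1,170

Dania ($285,150): Childcare Subsidy: income exceeds $276,900 by $8,250, which is 11 full-or-partial $750 increments; reduction = 11 × $45 = $495, leaving $1,507. Solar Installation Rebate: $285,150 is at or above $185,000, so the credit is $0. total $1,507 + $0 = $1,507
Tomasz ($304,450): Childcare Subsidy: income exceeds $276,900 by $27,550, which is 37 full-or-partial $750 increments; reduction = 37 × $45 = $1,665, leaving $337. Solar Installation Rebate: $304,450 is at or above $185,000, so the credit is $0. total $337 + $0 = $337
Difference: |$1,507 − $337| = $1,170.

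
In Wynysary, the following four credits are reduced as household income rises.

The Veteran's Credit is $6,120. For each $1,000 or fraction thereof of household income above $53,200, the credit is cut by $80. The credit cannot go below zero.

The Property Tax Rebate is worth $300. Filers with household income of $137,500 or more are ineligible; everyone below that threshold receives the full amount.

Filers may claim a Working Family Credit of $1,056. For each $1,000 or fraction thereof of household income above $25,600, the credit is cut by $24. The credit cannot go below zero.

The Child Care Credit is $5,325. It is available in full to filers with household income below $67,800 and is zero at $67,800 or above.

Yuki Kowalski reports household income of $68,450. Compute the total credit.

$5,164

Veteran's Credit: income exceeds $53,200 by $15,250, which is 16 full-or-partial $1,000 increments; reduction = 16 × $80 = $1,280, leaving $4,840.
Property Tax Rebate: $68,450 is below the $137,500 cutoff, so the full $300 applies.
Working Family Credit: income exceeds $25,600 by $42,850, which is 43 full-or-partial $1,000 increments; reduction = 43 × $24 = $1,032, leaving $24.
Child Care Credit: $68,450 meets or exceeds the $67,800 cutoff, so the credit is $0.
Total: $4,840 + $300 + $24 + $0 = $5,164.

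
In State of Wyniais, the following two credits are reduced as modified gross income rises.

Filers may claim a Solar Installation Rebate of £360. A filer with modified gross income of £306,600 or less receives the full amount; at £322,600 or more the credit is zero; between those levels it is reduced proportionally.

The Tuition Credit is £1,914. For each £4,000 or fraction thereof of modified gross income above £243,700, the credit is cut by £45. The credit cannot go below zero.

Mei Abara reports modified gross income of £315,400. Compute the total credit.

£1,266

Solar Installation Rebate: £315,400 is £8,800 into a £16,000 phase-out range, leaving 7,200/16,000 of the credit: £360 × 7,200/16,000 = £162.
Tuition Credit: income exceeds £243,700 by £71,700, which is 18 full-or-partial £4,000 increments; reduction = 18 × £45 = £810, leaving £1,104.
Total: £162 + £1,104 = £1,266.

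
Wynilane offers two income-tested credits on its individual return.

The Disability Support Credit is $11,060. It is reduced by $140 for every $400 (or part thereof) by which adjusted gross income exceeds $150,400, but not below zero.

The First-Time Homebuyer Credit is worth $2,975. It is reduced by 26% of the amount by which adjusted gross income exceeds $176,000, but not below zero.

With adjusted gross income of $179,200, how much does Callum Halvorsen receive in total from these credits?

Disability Support Credit: income exceeds $150,400 by $28,800, which is 72 full-or-partial $400 increments; reduction = 72 × $140 = $10,080, leaving $980.
First-Time Homebuyer Credit: 26% of the $3,200 excess over $176,000 is $832; credit = $2,975 − $832 = $2,143.
Total: $980 + $2,143 = $3,123.

$3,123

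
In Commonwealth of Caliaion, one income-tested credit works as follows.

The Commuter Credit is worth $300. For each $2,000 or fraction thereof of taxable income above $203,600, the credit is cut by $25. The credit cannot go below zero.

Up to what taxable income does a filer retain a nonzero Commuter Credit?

After 11 increments the reduction is 11 × $25 = $275, leaving $25; one more increment wipes it out. Increment 11 ends at excess 11 × $2,000 = $22,000, so the highest qualifying income is $203,600 + $22,000 = $225,600.

$225,600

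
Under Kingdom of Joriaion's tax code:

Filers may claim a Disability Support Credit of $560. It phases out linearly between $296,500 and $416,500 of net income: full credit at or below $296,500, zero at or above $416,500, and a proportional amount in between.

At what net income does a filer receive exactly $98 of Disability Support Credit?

$395,500

$98 is 98/560 of the full $560, so 462/560 of the $120,000 range has been used: income = $296,500 + $120,000 × 462/560 = $395,500.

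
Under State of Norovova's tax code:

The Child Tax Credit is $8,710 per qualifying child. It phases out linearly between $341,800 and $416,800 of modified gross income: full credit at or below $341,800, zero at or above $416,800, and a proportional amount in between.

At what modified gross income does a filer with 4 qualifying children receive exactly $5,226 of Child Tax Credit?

Full credit = 4 × $8,710 = $34,840.
$5,226 is 5,226/34,840 of the full $34,840, so 29,614/34,840 of the $75,000 range has been used: income = $341,800 + $75,000 × 29,614/34,840 = $405,550.

$405,550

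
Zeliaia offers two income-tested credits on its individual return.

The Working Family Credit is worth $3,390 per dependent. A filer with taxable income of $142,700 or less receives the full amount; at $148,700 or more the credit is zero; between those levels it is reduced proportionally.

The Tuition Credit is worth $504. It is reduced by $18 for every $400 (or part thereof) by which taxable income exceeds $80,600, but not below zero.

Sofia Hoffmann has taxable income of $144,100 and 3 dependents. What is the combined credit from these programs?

$7,797

Working Family Credit: base = 3 × $3,390 = $10,170. $144,100 is $1,400 into a $6,000 phase-out range, leaving 4,600/6,000 of the credit: $10,170 × 4,600/6,000 = $7,797.
Tuition Credit: income exceeds $80,600 by $63,500 → 159 increments × $18 = $2,862 ≥ base, so the credit is $0.
Total: $7,797 + $0 = $7,797.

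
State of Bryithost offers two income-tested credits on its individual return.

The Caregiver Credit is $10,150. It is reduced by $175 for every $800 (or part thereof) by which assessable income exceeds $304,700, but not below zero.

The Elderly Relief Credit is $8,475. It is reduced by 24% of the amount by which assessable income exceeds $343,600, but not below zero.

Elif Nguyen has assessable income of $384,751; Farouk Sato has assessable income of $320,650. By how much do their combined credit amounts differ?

Elif ($384,751): Caregiver Credit: income exceeds $304,700 by $80,051 → 101 increments × $175 = $17,675 ≥ base, so the credit is $0. Elderly Relief Credit: 24% of the $41,151 excess over $343,600 is $9,876.24 ≥ base, so the credit is $0. total $0 + $0 = $0
Farouk ($320,650): Caregiver Credit: income exceeds $304,700 by $15,950, which is 20 full-or-partial $800 increments; reduction = 20 × $175 = $3,500, leaving $6,650. Elderly Relief Credit: $320,650 is at or below the $343,600 threshold, so the full $8,475 applies. total $6,650 + $8,475 = $15,125
Difference: |$0 − $15,125| = $15,125.

$15,125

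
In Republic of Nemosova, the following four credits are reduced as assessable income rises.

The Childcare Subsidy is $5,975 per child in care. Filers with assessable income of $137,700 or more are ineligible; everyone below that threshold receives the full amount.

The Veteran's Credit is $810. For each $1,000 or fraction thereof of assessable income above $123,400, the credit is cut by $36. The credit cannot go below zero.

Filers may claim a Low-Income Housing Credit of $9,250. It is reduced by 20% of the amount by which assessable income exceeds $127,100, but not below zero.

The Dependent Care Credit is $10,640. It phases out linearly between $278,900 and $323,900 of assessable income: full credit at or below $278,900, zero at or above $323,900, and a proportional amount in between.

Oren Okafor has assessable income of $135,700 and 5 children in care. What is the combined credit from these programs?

$48,387

Childcare Subsidy: base = 5 × $5,975 = $29,875. $135,700 is below the $137,700 cutoff, so the full $29,875 applies.
Veteran's Credit: income exceeds $123,400 by $12,300, which is 13 full-or-partial $1,000 increments; reduction = 13 × $36 = $468, leaving $342.
Low-Income Housing Credit: 20% of the $8,600 excess over $127,100 is $1,720; credit = $9,250 − $1,720 = $7,530.
Dependent Care Credit: $135,700 is at or below the $278,900 threshold, so the full $10,640 applies.
Total: $29,875 + $342 + $7,530 + $10,640 = $48,387.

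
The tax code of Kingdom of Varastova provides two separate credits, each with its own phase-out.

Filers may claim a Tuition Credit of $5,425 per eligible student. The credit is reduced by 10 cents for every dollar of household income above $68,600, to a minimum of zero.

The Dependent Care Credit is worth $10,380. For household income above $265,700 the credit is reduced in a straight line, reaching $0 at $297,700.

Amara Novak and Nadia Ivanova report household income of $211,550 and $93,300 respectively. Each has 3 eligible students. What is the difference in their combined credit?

Amara ($211,550): Tuition Credit: base = 3 × $5,425 = $16,275. 10% of the $142,950 excess over $68,600 is $14,295; credit = $16,275 − $14,295 = $1,980. Dependent Care Credit: $211,550 is at or below the $265,700 threshold, so the full $10,380 applies. total $1,980 + $10,380 = $12,360
Nadia ($93,300): Tuition Credit: base = 3 × $5,425 = $16,275. 10% of the $24,700 excess over $68,600 is $2,470; credit = $16,275 − $2,470 = $13,805. Dependent Care Credit: $93,300 is at or below the $265,700 threshold, so the full $10,380 applies. total $13,805 + $10,380 = $24,185
Difference: |$12,360 − $24,185| = $11,825.

$11,825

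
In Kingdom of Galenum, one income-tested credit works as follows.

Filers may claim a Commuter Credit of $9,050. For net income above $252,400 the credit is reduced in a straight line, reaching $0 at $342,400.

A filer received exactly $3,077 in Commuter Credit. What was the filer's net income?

$3,077 is 3,077/9,050 of the full $9,050, so 5,973/9,050 of the $90,000 range has been used: income = $252,400 + $90,000 × 5,973/9,050 = $311,800.

$311,800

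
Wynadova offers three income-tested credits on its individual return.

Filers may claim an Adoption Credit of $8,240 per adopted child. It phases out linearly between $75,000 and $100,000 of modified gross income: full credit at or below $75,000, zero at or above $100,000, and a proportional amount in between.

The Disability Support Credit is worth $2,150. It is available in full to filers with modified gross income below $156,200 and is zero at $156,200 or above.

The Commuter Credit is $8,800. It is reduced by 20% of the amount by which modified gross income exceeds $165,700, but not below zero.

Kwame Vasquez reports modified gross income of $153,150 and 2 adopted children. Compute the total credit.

$10,950

Adoption Credit: base = 2 × $8,240 = $16,480. $153,150 is at or above $100,000, so the credit is $0.
Disability Support Credit: $153,150 is below the $156,200 cutoff, so the full $2,150 applies.
Commuter Credit: $153,150 is at or below the $165,700 threshold, so the full $8,800 applies.
Total: $0 + $2,150 + $8,800 = $10,950.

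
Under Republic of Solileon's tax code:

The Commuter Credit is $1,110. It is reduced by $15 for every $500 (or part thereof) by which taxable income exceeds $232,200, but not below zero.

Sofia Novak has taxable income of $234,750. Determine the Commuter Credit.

$1,020

Commuter Credit: income exceeds $232,200 by $2,550, which is 6 full-or-partial $500 increments; reduction = 6 × $15 = $90, leaving $1,020.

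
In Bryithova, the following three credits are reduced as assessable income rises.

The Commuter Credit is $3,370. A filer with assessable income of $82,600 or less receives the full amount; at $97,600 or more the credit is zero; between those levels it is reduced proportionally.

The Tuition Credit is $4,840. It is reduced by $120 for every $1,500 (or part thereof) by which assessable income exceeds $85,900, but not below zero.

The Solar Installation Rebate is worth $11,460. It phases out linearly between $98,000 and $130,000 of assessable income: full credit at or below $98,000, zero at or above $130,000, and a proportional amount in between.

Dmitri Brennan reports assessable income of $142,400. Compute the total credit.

$280

Commuter Credit: $142,400 is at or above $97,600, so the credit is $0.
Tuition Credit: income exceeds $85,900 by $56,500, which is 38 full-or-partial $1,500 increments; reduction = 38 × $120 = $4,560, leaving $280.
Solar Installation Rebate: $142,400 is at or above $130,000, so the credit is $0.
Total: $0 + $280 + $0 = $280.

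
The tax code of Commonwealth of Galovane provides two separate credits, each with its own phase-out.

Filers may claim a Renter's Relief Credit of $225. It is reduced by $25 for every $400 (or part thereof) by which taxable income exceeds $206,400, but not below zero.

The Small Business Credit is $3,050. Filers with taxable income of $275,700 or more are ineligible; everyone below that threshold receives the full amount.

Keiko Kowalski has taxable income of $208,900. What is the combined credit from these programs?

$3,100

Renter's Relief Credit: income exceeds $206,400 by $2,500, which is 7 full-or-partial $400 increments; reduction = 7 × $25 = $175, leaving $50.
Small Business Credit: $208,900 is below the $275,700 cutoff, so the full $3,050 applies.
Total: $50 + $3,050 = $3,100.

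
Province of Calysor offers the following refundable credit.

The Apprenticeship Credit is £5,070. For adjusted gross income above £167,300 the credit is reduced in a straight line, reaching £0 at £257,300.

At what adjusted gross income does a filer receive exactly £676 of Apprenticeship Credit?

£676 is 676/5,070 of the full £5,070, so 4,394/5,070 of the £90,000 range has been used: income = £167,300 + £90,000 × 4,394/5,070 = £245,300.

£245,300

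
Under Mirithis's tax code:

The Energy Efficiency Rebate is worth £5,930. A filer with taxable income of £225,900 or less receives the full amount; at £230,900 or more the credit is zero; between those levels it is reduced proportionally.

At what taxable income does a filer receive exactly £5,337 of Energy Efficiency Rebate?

£5,337 is 5,337/5,930 of the full £5,930, so 593/5,930 of the £5,000 range has been used: income = £225,900 + £5,000 × 593/5,930 = £226,400.

£226,400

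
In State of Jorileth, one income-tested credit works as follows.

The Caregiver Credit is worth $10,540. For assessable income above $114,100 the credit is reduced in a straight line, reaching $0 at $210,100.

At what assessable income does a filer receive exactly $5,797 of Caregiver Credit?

$5,797 is 5,797/10,540 of the full $10,540, so 4,743/10,540 of the $96,000 range has been used: income = $114,100 + $96,000 × 4,743/10,540 = $157,300.

$157,300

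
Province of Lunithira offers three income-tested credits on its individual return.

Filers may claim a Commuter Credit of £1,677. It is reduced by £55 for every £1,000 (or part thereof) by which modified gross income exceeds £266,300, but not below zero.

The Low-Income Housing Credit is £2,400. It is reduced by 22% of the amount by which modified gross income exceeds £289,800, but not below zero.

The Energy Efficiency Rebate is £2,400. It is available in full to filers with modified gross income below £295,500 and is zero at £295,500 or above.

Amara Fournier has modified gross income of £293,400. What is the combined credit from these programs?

£4,145

Commuter Credit: income exceeds £266,300 by £27,100, which is 28 full-or-partial £1,000 increments; reduction = 28 × £55 = £1,540, leaving £137.
Low-Income Housing Credit: 22% of the £3,600 excess over £289,800 is £792; credit = £2,400 − £792 = £1,608.
Energy Efficiency Rebate: £293,400 is below the £295,500 cutoff, so the full £2,400 applies.
Total: £137 + £1,608 + £2,400 = £4,145.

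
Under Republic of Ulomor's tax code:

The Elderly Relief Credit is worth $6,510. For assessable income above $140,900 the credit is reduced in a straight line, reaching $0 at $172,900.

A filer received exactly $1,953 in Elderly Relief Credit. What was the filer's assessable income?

$1,953 is 1,953/6,510 of the full $6,510, so 4,557/6,510 of the $32,000 range has been used: income = $140,900 + $32,000 × 4,557/6,510 = $163,300.

$163,300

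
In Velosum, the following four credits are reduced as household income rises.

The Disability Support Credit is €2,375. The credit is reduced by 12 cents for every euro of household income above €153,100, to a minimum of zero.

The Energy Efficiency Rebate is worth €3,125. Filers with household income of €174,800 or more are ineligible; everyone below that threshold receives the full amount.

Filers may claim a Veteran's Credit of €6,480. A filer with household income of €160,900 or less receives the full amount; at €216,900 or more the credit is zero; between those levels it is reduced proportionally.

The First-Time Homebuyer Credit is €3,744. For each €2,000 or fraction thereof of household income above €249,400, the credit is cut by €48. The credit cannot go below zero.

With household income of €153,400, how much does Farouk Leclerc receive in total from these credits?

€15,688

Disability Support Credit: 12% of the €300 excess over €153,100 is €36; credit = €2,375 − €36 = €2,339.
Energy Efficiency Rebate: €153,400 is below the €174,800 cutoff, so the full €3,125 applies.
Veteran's Credit: €153,400 is at or below the €160,900 threshold, so the full €6,480 applies.
First-Time Homebuyer Credit: €153,400 is at or below the €249,400 threshold, so the full €3,744 applies.
Total: €2,339 + €3,125 + €6,480 + €3,744 = €15,688.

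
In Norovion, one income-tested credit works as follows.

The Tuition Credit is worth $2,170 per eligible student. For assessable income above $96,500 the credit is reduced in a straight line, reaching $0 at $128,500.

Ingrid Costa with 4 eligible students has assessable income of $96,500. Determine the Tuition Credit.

Tuition Credit: base = 4 × $2,170 = $8,680. $96,500 is at or below the $96,500 threshold, so the full $8,680 applies.

$8,680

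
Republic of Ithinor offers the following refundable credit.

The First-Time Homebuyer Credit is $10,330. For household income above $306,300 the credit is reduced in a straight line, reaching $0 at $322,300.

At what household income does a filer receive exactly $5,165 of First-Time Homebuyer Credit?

$314,300

$5,165 is 5,165/10,330 of the full $10,330, so 5,165/10,330 of the $16,000 range has been used: income = $306,300 + $16,000 × 5,165/10,330 = $314,300.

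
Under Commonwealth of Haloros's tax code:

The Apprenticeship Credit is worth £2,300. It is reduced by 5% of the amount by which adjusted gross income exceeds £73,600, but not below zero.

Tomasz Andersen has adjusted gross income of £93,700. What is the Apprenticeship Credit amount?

£1,295

Apprenticeship Credit: 5% of the £20,100 excess over £73,600 is £1,005; credit = £2,300 − £1,005 = £1,295.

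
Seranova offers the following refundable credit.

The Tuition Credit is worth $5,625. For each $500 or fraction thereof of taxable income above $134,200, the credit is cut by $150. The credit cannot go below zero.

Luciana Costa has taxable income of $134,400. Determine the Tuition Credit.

Tuition Credit: income exceeds $134,200 by $200, which is 1 full-or-partial $500 increment; reduction = 1 × $150 = $150, leaving $5,475.

$5,475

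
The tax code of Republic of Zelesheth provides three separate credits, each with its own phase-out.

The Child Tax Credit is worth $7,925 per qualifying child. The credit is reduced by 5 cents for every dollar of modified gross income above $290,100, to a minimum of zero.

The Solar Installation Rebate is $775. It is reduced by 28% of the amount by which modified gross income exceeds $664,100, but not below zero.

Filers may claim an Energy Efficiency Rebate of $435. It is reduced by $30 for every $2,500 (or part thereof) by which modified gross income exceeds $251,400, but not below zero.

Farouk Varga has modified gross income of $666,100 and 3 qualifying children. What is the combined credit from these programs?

$5,190

Child Tax Credit: base = 3 × $7,925 = $23,775. 5% of the $376,000 excess over $290,100 is $18,800; credit = $23,775 − $18,800 = $4,975.
Solar Installation Rebate: 28% of the $2,000 excess over $664,100 is $560; credit = $775 − $560 = $215.
Energy Efficiency Rebate: income exceeds $251,400 by $414,700 → 166 increments × $30 = $4,980 ≥ base, so the credit is $0.
Total: $4,975 + $215 + $0 = $5,190.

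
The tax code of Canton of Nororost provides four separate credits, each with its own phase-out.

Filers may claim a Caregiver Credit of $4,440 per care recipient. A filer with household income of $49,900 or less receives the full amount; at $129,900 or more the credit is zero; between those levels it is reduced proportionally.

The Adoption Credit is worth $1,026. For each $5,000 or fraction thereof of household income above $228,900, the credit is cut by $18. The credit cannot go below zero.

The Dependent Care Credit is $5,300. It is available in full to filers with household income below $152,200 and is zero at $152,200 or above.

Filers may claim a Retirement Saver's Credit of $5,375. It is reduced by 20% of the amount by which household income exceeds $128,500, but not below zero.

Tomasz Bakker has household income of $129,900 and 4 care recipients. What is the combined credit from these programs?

Caregiver Credit: base = 4 × $4,440 = $17,760. $129,900 is at or above $129,900, so the credit is $0.
Adoption Credit: $129,900 is at or below the $228,900 threshold, so the full $1,026 applies.
Dependent Care Credit: $129,900 is below the $152,200 cutoff, so the full $5,300 applies.
Retirement Saver's Credit: 20% of the $1,400 excess over $128,500 is $280; credit = $5,375 − $280 = $5,095.
Total: $0 + $1,026 + $5,300 + $5,095 = $11,421.

$11,421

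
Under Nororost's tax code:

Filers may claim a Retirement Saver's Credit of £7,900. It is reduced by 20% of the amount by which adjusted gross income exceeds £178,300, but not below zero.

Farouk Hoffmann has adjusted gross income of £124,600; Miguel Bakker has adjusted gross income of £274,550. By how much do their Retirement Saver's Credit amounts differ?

£7,900

Farouk (£124,600): Retirement Saver's Credit: £124,600 is at or below the £178,300 threshold, so the full £7,900 applies.
Miguel (£274,550): Retirement Saver's Credit: 20% of the £96,250 excess over £178,300 is £19,250 ≥ base, so the credit is £0.
Difference: |£7,900 − £0| = £7,900.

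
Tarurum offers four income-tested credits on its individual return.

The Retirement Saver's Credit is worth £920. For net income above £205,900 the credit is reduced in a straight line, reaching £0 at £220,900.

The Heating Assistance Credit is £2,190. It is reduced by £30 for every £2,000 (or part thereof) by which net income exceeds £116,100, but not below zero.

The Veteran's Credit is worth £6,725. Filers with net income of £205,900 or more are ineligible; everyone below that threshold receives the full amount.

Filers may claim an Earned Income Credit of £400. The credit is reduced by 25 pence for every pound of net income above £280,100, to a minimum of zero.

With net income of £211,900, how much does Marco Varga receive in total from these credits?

£1,702

Retirement Saver's Credit: £211,900 is £6,000 into a £15,000 phase-out range, leaving 9,000/15,000 of the credit: £920 × 9,000/15,000 = £552.
Heating Assistance Credit: income exceeds £116,100 by £95,800, which is 48 full-or-partial £2,000 increments; reduction = 48 × £30 = £1,440, leaving £750.
Veteran's Credit: £211,900 meets or exceeds the £205,900 cutoff, so the credit is £0.
Earned Income Credit: £211,900 is at or below the £280,100 threshold, so the full £400 applies.
Total: £552 + £750 + £0 + £400 = £1,702.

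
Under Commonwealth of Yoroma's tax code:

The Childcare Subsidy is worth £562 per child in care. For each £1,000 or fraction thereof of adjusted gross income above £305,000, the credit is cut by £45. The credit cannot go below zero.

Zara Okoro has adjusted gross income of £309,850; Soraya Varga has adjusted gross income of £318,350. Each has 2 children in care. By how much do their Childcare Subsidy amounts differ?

Zara (£309,850): Childcare Subsidy: base = 2 × £562 = £1,124. income exceeds £305,000 by £4,850, which is 5 full-or-partial £1,000 increments; reduction = 5 × £45 = £225, leaving £899.
Soraya (£318,350): Childcare Subsidy: base = 2 × £562 = £1,124. income exceeds £305,000 by £13,350, which is 14 full-or-partial £1,000 increments; reduction = 14 × £45 = £630, leaving £494.
Difference: |£899 − £494| = £405.

£405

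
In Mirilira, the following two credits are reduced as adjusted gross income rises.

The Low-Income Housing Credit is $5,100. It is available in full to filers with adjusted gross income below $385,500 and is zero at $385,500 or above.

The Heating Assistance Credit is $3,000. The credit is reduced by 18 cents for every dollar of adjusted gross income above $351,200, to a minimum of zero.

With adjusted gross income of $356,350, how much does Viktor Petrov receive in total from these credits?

Low-Income Housing Credit: $356,350 is below the $385,500 cutoff, so the full $5,100 applies.
Heating Assistance Credit: 18% of the $5,150 excess over $351,200 is $927; credit = $3,000 − $927 = $2,073.
Total: $5,100 + $2,073 = $7,173.

$7,173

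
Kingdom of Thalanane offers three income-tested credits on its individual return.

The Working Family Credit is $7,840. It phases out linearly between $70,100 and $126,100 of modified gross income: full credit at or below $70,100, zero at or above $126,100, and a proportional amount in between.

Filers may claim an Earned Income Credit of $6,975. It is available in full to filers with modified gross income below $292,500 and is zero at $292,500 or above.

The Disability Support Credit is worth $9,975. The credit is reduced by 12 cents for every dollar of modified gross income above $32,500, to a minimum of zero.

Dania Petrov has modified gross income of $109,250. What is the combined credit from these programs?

Working Family Credit: $109,250 is $39,150 into a $56,000 phase-out range, leaving 16,850/56,000 of the credit: $7,840 × 16,850/56,000 = $2,359.
Earned Income Credit: $109,250 is below the $292,500 cutoff, so the full $6,975 applies.
Disability Support Credit: 12% of the $76,750 excess over $32,500 is $9,210; credit = $9,975 − $9,210 = $765.
Total: $2,359 + $6,975 + $765 = $10,099.

$10,099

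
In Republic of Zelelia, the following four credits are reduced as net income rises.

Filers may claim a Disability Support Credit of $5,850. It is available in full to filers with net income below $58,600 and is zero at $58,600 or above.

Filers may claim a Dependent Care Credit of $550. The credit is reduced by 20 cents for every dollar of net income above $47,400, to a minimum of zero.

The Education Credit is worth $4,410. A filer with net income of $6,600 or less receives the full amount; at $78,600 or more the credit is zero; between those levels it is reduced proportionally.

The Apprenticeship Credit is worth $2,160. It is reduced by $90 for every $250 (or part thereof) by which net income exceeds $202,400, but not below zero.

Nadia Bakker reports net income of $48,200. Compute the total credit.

Disability Support Credit: $48,200 is below the $58,600 cutoff, so the full $5,850 applies.
Dependent Care Credit: 20% of the $800 excess over $47,400 is $160; credit = $550 − $160 = $390.
Education Credit: $48,200 is $41,600 into a $72,000 phase-out range, leaving 30,400/72,000 of the credit: $4,410 × 30,400/72,000 = $1,862.
Apprenticeship Credit: $48,200 is at or below the $202,400 threshold, so the full $2,160 applies.
Total: $5,850 + $390 + $1,862 + $2,160 = $10,262.

$10,262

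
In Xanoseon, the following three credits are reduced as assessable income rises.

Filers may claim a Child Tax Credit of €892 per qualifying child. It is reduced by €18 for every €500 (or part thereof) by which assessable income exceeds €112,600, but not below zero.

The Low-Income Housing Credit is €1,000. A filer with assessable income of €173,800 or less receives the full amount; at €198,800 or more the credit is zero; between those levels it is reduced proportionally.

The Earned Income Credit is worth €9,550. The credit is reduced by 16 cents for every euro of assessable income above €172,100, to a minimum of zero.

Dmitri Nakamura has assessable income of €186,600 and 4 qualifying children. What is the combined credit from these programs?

Child Tax Credit: base = 4 × €892 = €3,568. income exceeds €112,600 by €74,000, which is 148 full-or-partial €500 increments; reduction = 148 × €18 = €2,664, leaving €904.
Low-Income Housing Credit: €186,600 is €12,800 into a €25,000 phase-out range, leaving 12,200/25,000 of the credit: €1,000 × 12,200/25,000 = €488.
Earned Income Credit: 16% of the €14,500 excess over €172,100 is €2,320; credit = €9,550 − €2,320 = €7,230.
Total: €904 + €488 + €7,230 = €8,622.

€8,622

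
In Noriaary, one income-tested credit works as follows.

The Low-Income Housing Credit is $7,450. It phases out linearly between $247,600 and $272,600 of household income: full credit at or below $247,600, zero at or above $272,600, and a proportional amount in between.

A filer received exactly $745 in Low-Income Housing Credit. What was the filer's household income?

$745 is 745/7,450 of the full $7,450, so 6,705/7,450 of the $25,000 range has been used: income = $247,600 + $25,000 × 6,705/7,450 = $270,100.

$270,100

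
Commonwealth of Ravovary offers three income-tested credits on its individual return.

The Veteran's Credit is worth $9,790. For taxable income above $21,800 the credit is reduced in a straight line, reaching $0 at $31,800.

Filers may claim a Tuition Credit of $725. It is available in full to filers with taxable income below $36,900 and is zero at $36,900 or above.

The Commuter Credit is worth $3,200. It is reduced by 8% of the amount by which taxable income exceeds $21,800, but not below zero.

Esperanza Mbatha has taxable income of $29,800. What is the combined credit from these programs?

Veteran's Credit: $29,800 is $8,000 into a $10,000 phase-out range, leaving 2,000/10,000 of the credit: $9,790 × 2,000/10,000 = $1,958.
Tuition Credit: $29,800 is below the $36,900 cutoff, so the full $725 applies.
Commuter Credit: 8% of the $8,000 excess over $21,800 is $640; credit = $3,200 − $640 = $2,560.
Total: $1,958 + $725 + $2,560 = $5,243.

$5,243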